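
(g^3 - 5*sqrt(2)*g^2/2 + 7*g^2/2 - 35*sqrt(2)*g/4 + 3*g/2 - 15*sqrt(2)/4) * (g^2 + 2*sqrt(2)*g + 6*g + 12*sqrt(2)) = g^5 - sqrt(2)*g^4/2 + 19*g^4/2 - 19*sqrt(2)*g^3/4 + 25*g^3/2 - 86*g^2 - 45*sqrt(2)*g^2/4 - 225*g - 9*sqrt(2)*g/2 - 90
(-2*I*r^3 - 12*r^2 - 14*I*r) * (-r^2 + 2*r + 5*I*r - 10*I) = 2*I*r^5 + 22*r^4 - 4*I*r^4 - 44*r^3 - 46*I*r^3 + 70*r^2 + 92*I*r^2 - 140*r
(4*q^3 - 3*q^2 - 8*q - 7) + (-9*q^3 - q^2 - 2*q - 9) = -5*q^3 - 4*q^2 - 10*q - 16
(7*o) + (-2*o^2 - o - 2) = -2*o^2 + 6*o - 2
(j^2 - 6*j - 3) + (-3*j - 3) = j^2 - 9*j - 6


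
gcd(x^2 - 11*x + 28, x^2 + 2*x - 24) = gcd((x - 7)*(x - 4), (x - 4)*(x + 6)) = x - 4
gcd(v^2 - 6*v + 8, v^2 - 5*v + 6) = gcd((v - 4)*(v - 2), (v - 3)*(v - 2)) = v - 2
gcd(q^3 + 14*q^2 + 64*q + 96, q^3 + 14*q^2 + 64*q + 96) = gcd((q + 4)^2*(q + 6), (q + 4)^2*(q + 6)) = q^3 + 14*q^2 + 64*q + 96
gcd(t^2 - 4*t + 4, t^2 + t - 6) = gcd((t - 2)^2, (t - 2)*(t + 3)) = t - 2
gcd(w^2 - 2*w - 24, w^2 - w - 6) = 1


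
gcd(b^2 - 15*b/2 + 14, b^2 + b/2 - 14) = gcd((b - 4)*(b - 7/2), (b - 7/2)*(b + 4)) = b - 7/2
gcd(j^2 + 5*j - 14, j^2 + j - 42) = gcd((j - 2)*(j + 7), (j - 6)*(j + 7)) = j + 7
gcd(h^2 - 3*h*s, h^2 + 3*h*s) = h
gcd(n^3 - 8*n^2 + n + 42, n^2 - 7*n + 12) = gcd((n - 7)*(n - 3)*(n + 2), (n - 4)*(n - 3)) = n - 3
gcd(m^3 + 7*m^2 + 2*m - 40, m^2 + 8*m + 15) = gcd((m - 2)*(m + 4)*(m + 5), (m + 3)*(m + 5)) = m + 5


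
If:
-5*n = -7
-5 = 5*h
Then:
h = -1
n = 7/5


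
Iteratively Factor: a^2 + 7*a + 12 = (a + 3)*(a + 4)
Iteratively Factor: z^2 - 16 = (z - 4)*(z + 4)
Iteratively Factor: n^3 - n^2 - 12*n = (n + 3)*(n^2 - 4*n) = n*(n + 3)*(n - 4)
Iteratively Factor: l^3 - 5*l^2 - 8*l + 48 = (l + 3)*(l^2 - 8*l + 16) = (l - 4)*(l + 3)*(l - 4)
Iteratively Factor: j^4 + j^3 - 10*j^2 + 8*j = (j + 4)*(j^3 - 3*j^2 + 2*j) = (j - 2)*(j + 4)*(j^2 - j) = (j - 2)*(j - 1)*(j + 4)*(j)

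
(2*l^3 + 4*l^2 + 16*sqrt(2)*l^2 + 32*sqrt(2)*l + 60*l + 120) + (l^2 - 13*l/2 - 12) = 2*l^3 + 5*l^2 + 16*sqrt(2)*l^2 + 32*sqrt(2)*l + 107*l/2 + 108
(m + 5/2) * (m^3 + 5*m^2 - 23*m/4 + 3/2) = m^4 + 15*m^3/2 + 27*m^2/4 - 103*m/8 + 15/4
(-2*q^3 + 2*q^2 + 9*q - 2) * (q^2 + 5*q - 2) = -2*q^5 - 8*q^4 + 23*q^3 + 39*q^2 - 28*q + 4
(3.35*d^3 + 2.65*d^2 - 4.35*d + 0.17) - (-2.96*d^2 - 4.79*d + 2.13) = 3.35*d^3 + 5.61*d^2 + 0.44*d - 1.96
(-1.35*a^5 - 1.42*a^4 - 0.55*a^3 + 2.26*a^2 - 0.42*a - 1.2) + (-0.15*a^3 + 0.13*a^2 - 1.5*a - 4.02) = -1.35*a^5 - 1.42*a^4 - 0.7*a^3 + 2.39*a^2 - 1.92*a - 5.22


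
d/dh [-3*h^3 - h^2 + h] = -9*h^2 - 2*h + 1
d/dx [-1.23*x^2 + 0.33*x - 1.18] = 0.33 - 2.46*x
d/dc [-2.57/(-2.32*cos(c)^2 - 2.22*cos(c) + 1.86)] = (11.9248*cos(c) + 5.7054)*sin(c)/(2.32*cos(c)^2 + 2.22*cos(c) - 1.86)^2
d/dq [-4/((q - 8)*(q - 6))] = 8*(q - 7)/((q - 8)^2*(q - 6)^2)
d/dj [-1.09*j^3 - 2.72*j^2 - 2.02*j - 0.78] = -3.27*j^2 - 5.44*j - 2.02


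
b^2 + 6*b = b*(b + 6)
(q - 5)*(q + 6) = q^2 + q - 30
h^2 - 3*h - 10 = (h - 5)*(h + 2)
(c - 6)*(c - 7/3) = c^2 - 25*c/3 + 14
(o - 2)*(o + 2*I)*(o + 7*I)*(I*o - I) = I*o^4 - 9*o^3 - 3*I*o^3 + 27*o^2 - 12*I*o^2 - 18*o + 42*I*o - 28*I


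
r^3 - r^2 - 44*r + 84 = (r - 6)*(r - 2)*(r + 7)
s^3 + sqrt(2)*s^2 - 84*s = s*(s - 6*sqrt(2))*(s + 7*sqrt(2))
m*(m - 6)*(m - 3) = m^3 - 9*m^2 + 18*m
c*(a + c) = a*c + c^2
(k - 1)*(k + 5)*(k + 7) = k^3 + 11*k^2 + 23*k - 35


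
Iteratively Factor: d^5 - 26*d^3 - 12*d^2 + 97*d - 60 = (d - 5)*(d^4 + 5*d^3 - d^2 - 17*d + 12) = (d - 5)*(d - 1)*(d^3 + 6*d^2 + 5*d - 12) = (d - 5)*(d - 1)^2*(d^2 + 7*d + 12) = (d - 5)*(d - 1)^2*(d + 4)*(d + 3)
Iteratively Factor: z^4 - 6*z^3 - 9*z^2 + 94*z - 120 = (z - 3)*(z^3 - 3*z^2 - 18*z + 40) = (z - 5)*(z - 3)*(z^2 + 2*z - 8) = (z - 5)*(z - 3)*(z + 4)*(z - 2)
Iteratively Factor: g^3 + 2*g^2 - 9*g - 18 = (g + 3)*(g^2 - g - 6) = (g + 2)*(g + 3)*(g - 3)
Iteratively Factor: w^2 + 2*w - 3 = (w + 3)*(w - 1)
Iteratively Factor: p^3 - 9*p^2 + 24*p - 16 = (p - 4)*(p^2 - 5*p + 4) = (p - 4)*(p - 1)*(p - 4)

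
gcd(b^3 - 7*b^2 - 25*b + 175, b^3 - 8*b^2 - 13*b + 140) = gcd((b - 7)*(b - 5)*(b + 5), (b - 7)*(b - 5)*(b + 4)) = b^2 - 12*b + 35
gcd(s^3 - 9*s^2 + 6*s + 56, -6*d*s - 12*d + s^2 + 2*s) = s + 2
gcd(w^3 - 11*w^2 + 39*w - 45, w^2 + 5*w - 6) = 1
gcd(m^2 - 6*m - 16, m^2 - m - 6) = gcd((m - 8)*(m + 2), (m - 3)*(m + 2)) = m + 2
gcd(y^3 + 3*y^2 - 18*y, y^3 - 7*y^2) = y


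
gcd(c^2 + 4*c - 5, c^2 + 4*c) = 1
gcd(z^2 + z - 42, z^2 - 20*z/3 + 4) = z - 6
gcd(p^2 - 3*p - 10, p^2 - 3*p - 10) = p^2 - 3*p - 10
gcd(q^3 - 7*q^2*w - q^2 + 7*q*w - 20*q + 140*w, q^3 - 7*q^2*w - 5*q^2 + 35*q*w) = q^2 - 7*q*w - 5*q + 35*w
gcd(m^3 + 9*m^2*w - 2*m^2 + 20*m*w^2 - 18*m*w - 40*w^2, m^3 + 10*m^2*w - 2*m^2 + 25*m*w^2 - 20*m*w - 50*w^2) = m^2 + 5*m*w - 2*m - 10*w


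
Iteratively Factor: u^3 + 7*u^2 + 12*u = (u + 4)*(u^2 + 3*u) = (u + 3)*(u + 4)*(u)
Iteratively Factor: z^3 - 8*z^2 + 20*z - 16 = (z - 2)*(z^2 - 6*z + 8) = (z - 4)*(z - 2)*(z - 2)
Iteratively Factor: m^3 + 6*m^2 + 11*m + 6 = (m + 2)*(m^2 + 4*m + 3) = (m + 1)*(m + 2)*(m + 3)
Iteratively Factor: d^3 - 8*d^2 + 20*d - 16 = (d - 2)*(d^2 - 6*d + 8) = (d - 2)^2*(d - 4)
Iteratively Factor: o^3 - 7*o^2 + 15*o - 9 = (o - 1)*(o^2 - 6*o + 9) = (o - 3)*(o - 1)*(o - 3)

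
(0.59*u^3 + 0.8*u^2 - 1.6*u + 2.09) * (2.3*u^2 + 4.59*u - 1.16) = 1.357*u^5 + 4.5481*u^4 - 0.692399999999999*u^3 - 3.465*u^2 + 11.4491*u - 2.4244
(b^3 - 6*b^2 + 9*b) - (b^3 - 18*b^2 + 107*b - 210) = 12*b^2 - 98*b + 210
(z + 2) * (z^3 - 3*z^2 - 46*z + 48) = z^4 - z^3 - 52*z^2 - 44*z + 96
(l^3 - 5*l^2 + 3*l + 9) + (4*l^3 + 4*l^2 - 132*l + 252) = 5*l^3 - l^2 - 129*l + 261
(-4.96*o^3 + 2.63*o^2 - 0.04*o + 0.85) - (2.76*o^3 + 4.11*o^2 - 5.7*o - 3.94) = -7.72*o^3 - 1.48*o^2 + 5.66*o + 4.79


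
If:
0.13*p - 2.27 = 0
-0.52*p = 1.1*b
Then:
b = -8.25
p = 17.46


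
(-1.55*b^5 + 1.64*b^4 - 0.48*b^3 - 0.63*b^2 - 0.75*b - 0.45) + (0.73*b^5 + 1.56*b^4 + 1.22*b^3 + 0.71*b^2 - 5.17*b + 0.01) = -0.82*b^5 + 3.2*b^4 + 0.74*b^3 + 0.08*b^2 - 5.92*b - 0.44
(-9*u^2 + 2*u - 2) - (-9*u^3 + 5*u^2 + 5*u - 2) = 9*u^3 - 14*u^2 - 3*u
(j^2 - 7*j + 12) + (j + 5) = j^2 - 6*j + 17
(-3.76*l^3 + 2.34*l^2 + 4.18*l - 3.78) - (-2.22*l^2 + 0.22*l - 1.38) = -3.76*l^3 + 4.56*l^2 + 3.96*l - 2.4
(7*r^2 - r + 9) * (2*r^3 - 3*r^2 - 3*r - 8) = 14*r^5 - 23*r^4 - 80*r^2 - 19*r - 72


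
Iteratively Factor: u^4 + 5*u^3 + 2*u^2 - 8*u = (u)*(u^3 + 5*u^2 + 2*u - 8) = u*(u + 2)*(u^2 + 3*u - 4) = u*(u + 2)*(u + 4)*(u - 1)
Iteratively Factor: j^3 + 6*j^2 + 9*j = (j + 3)*(j^2 + 3*j) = j*(j + 3)*(j + 3)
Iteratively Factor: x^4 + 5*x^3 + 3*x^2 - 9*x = (x - 1)*(x^3 + 6*x^2 + 9*x) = x*(x - 1)*(x^2 + 6*x + 9) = x*(x - 1)*(x + 3)*(x + 3)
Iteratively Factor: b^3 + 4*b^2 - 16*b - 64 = (b + 4)*(b^2 - 16) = (b + 4)^2*(b - 4)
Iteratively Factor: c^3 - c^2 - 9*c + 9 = (c - 1)*(c^2 - 9) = (c - 1)*(c + 3)*(c - 3)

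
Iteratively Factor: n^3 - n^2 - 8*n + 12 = (n - 2)*(n^2 + n - 6) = (n - 2)^2*(n + 3)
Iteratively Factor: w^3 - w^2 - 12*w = (w)*(w^2 - w - 12) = w*(w + 3)*(w - 4)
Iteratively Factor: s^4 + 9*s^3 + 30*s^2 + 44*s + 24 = (s + 2)*(s^3 + 7*s^2 + 16*s + 12) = (s + 2)^2*(s^2 + 5*s + 6) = (s + 2)^3*(s + 3)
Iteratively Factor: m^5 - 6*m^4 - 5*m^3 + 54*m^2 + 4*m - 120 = (m + 2)*(m^4 - 8*m^3 + 11*m^2 + 32*m - 60) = (m - 3)*(m + 2)*(m^3 - 5*m^2 - 4*m + 20) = (m - 3)*(m - 2)*(m + 2)*(m^2 - 3*m - 10) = (m - 3)*(m - 2)*(m + 2)^2*(m - 5)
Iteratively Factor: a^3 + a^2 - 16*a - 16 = (a + 4)*(a^2 - 3*a - 4) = (a + 1)*(a + 4)*(a - 4)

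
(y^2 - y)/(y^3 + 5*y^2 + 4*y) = (y - 1)/(y^2 + 5*y + 4)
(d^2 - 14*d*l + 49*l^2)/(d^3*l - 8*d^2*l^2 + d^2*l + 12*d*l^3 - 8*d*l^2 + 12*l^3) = (d^2 - 14*d*l + 49*l^2)/(l*(d^3 - 8*d^2*l + d^2 + 12*d*l^2 - 8*d*l + 12*l^2))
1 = 1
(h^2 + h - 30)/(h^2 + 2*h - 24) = (h - 5)/(h - 4)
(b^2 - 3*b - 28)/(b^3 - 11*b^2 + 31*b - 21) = (b + 4)/(b^2 - 4*b + 3)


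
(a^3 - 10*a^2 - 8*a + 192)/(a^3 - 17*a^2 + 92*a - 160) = (a^2 - 2*a - 24)/(a^2 - 9*a + 20)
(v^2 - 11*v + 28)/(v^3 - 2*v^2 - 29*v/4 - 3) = 4*(v - 7)/(4*v^2 + 8*v + 3)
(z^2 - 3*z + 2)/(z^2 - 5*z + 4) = (z - 2)/(z - 4)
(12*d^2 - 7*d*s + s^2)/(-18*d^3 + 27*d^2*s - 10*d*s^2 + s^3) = (-4*d + s)/(6*d^2 - 7*d*s + s^2)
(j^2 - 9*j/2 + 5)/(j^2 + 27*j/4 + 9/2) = 2*(2*j^2 - 9*j + 10)/(4*j^2 + 27*j + 18)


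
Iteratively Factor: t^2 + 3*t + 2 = (t + 1)*(t + 2)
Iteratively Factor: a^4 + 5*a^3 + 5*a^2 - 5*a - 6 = (a + 2)*(a^3 + 3*a^2 - a - 3) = (a + 1)*(a + 2)*(a^2 + 2*a - 3) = (a + 1)*(a + 2)*(a + 3)*(a - 1)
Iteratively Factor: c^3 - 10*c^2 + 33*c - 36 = (c - 3)*(c^2 - 7*c + 12) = (c - 3)^2*(c - 4)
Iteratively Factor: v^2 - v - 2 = (v - 2)*(v + 1)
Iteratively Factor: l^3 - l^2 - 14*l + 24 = (l - 3)*(l^2 + 2*l - 8) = (l - 3)*(l - 2)*(l + 4)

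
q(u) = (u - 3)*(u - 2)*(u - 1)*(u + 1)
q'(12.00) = 4877.00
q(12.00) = 12870.00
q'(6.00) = 389.00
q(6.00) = 420.00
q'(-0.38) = -1.19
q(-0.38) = -6.88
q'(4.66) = 130.64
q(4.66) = 91.47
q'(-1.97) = -103.49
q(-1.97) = 56.84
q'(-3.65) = -425.85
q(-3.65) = 462.99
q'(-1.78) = -82.89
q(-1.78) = 39.18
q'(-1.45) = -53.23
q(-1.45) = 16.93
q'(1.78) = -2.17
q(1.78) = 0.58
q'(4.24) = 82.64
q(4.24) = 47.16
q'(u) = (u - 3)*(u - 2)*(u - 1) + (u - 3)*(u - 2)*(u + 1) + (u - 3)*(u - 1)*(u + 1) + (u - 2)*(u - 1)*(u + 1) = 4*u^3 - 15*u^2 + 10*u + 5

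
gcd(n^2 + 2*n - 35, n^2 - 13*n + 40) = n - 5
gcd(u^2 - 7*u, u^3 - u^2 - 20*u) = u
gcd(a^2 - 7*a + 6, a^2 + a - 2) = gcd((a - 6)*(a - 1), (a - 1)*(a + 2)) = a - 1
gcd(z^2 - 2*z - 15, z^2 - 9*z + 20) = z - 5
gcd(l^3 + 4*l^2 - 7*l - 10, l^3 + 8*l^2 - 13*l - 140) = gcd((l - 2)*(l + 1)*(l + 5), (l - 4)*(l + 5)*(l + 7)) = l + 5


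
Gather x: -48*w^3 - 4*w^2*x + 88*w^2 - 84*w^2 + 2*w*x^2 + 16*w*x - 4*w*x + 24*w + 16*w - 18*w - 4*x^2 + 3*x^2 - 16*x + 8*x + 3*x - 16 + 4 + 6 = -48*w^3 + 4*w^2 + 22*w + x^2*(2*w - 1) + x*(-4*w^2 + 12*w - 5) - 6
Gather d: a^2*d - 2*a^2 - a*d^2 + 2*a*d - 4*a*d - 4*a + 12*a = -2*a^2 - a*d^2 + 8*a + d*(a^2 - 2*a)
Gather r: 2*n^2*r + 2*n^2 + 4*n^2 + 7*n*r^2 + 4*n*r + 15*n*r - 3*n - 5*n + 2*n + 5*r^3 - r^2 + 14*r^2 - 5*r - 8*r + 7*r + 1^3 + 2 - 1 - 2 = 6*n^2 - 6*n + 5*r^3 + r^2*(7*n + 13) + r*(2*n^2 + 19*n - 6)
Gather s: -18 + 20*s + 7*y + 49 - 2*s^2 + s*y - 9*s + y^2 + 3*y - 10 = -2*s^2 + s*(y + 11) + y^2 + 10*y + 21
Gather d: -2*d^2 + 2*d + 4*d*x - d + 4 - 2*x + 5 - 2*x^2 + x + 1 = -2*d^2 + d*(4*x + 1) - 2*x^2 - x + 10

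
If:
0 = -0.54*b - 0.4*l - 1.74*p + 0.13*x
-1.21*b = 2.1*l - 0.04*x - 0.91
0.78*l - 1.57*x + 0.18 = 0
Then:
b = 1.15257469802924 - 3.46026700572155*x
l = 2.01282051282051*x - 0.230769230769231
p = 0.685871251701973*x - 0.304645198062126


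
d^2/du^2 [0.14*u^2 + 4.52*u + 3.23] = 0.280000000000000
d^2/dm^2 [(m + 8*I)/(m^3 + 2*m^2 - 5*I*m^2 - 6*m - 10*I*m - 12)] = 2*(-(m + 8*I)*(-3*m^2 - 4*m + 10*I*m + 6 + 10*I)^2 + (-3*m^2 - 4*m + 10*I*m - (m + 8*I)*(3*m + 2 - 5*I) + 6 + 10*I)*(-m^3 - 2*m^2 + 5*I*m^2 + 6*m + 10*I*m + 12))/(-m^3 - 2*m^2 + 5*I*m^2 + 6*m + 10*I*m + 12)^3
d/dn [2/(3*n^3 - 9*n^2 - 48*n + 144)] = 2*(-3*n^2 + 6*n + 16)/(3*(n^3 - 3*n^2 - 16*n + 48)^2)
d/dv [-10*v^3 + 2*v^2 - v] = -30*v^2 + 4*v - 1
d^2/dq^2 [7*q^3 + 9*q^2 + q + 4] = 42*q + 18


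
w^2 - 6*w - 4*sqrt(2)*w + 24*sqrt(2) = (w - 6)*(w - 4*sqrt(2))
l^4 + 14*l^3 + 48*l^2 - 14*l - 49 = (l - 1)*(l + 1)*(l + 7)^2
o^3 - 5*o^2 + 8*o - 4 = (o - 2)^2*(o - 1)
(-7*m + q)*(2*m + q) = -14*m^2 - 5*m*q + q^2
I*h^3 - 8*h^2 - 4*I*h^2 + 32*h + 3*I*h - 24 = (h - 3)*(h + 8*I)*(I*h - I)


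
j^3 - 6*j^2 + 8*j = j*(j - 4)*(j - 2)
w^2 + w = w*(w + 1)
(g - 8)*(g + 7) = g^2 - g - 56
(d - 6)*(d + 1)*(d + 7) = d^3 + 2*d^2 - 41*d - 42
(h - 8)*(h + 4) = h^2 - 4*h - 32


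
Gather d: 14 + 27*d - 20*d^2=-20*d^2 + 27*d + 14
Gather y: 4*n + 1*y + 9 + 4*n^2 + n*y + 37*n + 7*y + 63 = 4*n^2 + 41*n + y*(n + 8) + 72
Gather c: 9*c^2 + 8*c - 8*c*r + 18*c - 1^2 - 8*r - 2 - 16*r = 9*c^2 + c*(26 - 8*r) - 24*r - 3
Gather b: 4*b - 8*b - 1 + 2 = 1 - 4*b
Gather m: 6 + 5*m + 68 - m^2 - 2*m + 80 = -m^2 + 3*m + 154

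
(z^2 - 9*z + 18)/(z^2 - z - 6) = (z - 6)/(z + 2)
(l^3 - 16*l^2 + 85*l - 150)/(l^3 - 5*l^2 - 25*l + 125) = (l - 6)/(l + 5)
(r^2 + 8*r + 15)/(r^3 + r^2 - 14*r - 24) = (r + 5)/(r^2 - 2*r - 8)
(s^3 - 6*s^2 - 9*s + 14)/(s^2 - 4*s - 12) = (s^2 - 8*s + 7)/(s - 6)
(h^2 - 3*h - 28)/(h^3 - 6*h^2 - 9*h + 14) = (h + 4)/(h^2 + h - 2)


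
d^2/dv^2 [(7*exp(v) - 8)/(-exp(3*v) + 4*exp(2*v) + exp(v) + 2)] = (-28*exp(6*v) + 156*exp(5*v) - 492*exp(4*v) + 342*exp(3*v) + 576*exp(2*v) - 234*exp(v) - 44)*exp(v)/(exp(9*v) - 12*exp(8*v) + 45*exp(7*v) - 46*exp(6*v) + 3*exp(5*v) - 96*exp(4*v) - 37*exp(3*v) - 54*exp(2*v) - 12*exp(v) - 8)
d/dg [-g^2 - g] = -2*g - 1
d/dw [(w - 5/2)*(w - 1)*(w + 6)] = 3*w^2 + 5*w - 37/2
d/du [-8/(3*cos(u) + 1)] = -24*sin(u)/(3*cos(u) + 1)^2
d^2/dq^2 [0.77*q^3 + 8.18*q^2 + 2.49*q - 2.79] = 4.62*q + 16.36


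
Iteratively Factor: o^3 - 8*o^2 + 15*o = (o - 5)*(o^2 - 3*o) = o*(o - 5)*(o - 3)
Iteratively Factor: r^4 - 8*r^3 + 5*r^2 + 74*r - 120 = (r + 3)*(r^3 - 11*r^2 + 38*r - 40) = (r - 2)*(r + 3)*(r^2 - 9*r + 20) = (r - 5)*(r - 2)*(r + 3)*(r - 4)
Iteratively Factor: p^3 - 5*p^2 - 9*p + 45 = (p - 5)*(p^2 - 9) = (p - 5)*(p - 3)*(p + 3)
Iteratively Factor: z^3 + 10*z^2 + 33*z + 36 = (z + 3)*(z^2 + 7*z + 12) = (z + 3)^2*(z + 4)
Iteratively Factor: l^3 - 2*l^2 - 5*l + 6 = (l - 1)*(l^2 - l - 6) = (l - 1)*(l + 2)*(l - 3)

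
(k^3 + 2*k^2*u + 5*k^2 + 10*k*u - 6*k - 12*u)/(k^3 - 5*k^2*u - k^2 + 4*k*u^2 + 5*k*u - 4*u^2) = (k^2 + 2*k*u + 6*k + 12*u)/(k^2 - 5*k*u + 4*u^2)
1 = 1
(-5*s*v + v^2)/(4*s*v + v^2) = (-5*s + v)/(4*s + v)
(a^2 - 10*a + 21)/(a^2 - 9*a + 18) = (a - 7)/(a - 6)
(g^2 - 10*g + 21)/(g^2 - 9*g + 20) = (g^2 - 10*g + 21)/(g^2 - 9*g + 20)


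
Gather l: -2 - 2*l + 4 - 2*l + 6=8 - 4*l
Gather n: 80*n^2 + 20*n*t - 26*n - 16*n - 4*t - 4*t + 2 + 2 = 80*n^2 + n*(20*t - 42) - 8*t + 4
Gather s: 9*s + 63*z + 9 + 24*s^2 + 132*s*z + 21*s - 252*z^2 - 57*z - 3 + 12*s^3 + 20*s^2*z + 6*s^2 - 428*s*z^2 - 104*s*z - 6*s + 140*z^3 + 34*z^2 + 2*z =12*s^3 + s^2*(20*z + 30) + s*(-428*z^2 + 28*z + 24) + 140*z^3 - 218*z^2 + 8*z + 6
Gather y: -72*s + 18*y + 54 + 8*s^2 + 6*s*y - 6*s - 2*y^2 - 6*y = 8*s^2 - 78*s - 2*y^2 + y*(6*s + 12) + 54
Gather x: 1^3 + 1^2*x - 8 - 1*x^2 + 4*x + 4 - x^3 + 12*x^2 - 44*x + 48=-x^3 + 11*x^2 - 39*x + 45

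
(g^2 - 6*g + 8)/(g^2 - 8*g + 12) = (g - 4)/(g - 6)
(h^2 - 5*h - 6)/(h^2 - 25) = (h^2 - 5*h - 6)/(h^2 - 25)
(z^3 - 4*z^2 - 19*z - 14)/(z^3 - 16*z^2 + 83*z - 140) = (z^2 + 3*z + 2)/(z^2 - 9*z + 20)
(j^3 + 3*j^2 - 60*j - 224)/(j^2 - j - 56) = j + 4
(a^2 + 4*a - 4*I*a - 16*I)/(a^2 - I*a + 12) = (a + 4)/(a + 3*I)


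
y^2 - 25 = (y - 5)*(y + 5)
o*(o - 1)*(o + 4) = o^3 + 3*o^2 - 4*o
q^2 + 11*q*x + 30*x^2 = (q + 5*x)*(q + 6*x)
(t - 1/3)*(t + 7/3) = t^2 + 2*t - 7/9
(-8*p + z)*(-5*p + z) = 40*p^2 - 13*p*z + z^2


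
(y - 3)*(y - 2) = y^2 - 5*y + 6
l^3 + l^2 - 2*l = l*(l - 1)*(l + 2)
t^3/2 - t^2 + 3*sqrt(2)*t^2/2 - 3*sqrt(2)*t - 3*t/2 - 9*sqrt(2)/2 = (t/2 + 1/2)*(t - 3)*(t + 3*sqrt(2))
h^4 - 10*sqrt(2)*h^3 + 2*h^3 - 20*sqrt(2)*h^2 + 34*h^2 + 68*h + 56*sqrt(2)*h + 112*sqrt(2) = (h + 2)*(h - 7*sqrt(2))*(h - 4*sqrt(2))*(h + sqrt(2))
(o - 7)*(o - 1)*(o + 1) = o^3 - 7*o^2 - o + 7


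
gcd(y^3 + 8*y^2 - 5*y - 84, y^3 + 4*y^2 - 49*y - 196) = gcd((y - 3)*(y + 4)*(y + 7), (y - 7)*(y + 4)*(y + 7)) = y^2 + 11*y + 28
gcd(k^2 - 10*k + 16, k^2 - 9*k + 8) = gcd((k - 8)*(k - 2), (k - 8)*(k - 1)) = k - 8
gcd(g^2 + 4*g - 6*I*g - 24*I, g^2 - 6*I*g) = g - 6*I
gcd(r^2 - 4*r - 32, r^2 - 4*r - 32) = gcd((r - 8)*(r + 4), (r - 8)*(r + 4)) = r^2 - 4*r - 32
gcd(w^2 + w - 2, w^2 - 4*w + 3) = w - 1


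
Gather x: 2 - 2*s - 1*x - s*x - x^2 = -2*s - x^2 + x*(-s - 1) + 2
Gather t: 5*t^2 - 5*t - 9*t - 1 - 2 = 5*t^2 - 14*t - 3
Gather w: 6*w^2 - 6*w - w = 6*w^2 - 7*w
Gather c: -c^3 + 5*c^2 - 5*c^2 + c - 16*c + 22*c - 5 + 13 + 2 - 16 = -c^3 + 7*c - 6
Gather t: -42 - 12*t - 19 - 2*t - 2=-14*t - 63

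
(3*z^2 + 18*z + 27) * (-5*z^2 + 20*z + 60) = -15*z^4 - 30*z^3 + 405*z^2 + 1620*z + 1620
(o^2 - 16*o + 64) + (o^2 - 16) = 2*o^2 - 16*o + 48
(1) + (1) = 2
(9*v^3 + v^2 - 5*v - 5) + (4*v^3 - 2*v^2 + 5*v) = 13*v^3 - v^2 - 5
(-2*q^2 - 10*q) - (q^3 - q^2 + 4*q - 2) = -q^3 - q^2 - 14*q + 2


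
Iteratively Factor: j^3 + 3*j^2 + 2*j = (j)*(j^2 + 3*j + 2) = j*(j + 2)*(j + 1)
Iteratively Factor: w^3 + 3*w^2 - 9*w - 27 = (w - 3)*(w^2 + 6*w + 9) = (w - 3)*(w + 3)*(w + 3)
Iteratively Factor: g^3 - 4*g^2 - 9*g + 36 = (g - 3)*(g^2 - g - 12) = (g - 4)*(g - 3)*(g + 3)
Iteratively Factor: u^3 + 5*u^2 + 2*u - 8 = (u + 4)*(u^2 + u - 2) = (u - 1)*(u + 4)*(u + 2)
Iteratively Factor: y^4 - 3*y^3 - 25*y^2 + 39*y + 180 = (y + 3)*(y^3 - 6*y^2 - 7*y + 60) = (y - 5)*(y + 3)*(y^2 - y - 12) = (y - 5)*(y - 4)*(y + 3)*(y + 3)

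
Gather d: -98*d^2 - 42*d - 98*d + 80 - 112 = -98*d^2 - 140*d - 32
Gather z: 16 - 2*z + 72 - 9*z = 88 - 11*z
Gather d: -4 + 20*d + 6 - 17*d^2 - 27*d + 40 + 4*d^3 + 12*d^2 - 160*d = 4*d^3 - 5*d^2 - 167*d + 42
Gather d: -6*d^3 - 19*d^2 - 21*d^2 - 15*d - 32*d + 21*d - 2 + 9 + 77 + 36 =-6*d^3 - 40*d^2 - 26*d + 120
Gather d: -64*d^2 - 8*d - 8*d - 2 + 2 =-64*d^2 - 16*d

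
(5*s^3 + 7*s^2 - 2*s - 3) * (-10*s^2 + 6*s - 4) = -50*s^5 - 40*s^4 + 42*s^3 - 10*s^2 - 10*s + 12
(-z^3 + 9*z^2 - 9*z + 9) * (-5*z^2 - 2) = 5*z^5 - 45*z^4 + 47*z^3 - 63*z^2 + 18*z - 18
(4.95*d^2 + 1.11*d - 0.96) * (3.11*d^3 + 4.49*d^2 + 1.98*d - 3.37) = 15.3945*d^5 + 25.6776*d^4 + 11.7993*d^3 - 18.7941*d^2 - 5.6415*d + 3.2352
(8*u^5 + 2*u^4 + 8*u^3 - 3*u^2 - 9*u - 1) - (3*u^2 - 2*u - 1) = 8*u^5 + 2*u^4 + 8*u^3 - 6*u^2 - 7*u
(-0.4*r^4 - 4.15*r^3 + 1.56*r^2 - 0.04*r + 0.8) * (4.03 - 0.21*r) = 0.084*r^5 - 0.7405*r^4 - 17.0521*r^3 + 6.2952*r^2 - 0.3292*r + 3.224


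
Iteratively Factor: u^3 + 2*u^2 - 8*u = (u + 4)*(u^2 - 2*u) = u*(u + 4)*(u - 2)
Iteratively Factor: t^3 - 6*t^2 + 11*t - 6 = (t - 1)*(t^2 - 5*t + 6) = (t - 3)*(t - 1)*(t - 2)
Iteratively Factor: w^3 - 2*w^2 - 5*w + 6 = (w - 3)*(w^2 + w - 2) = (w - 3)*(w + 2)*(w - 1)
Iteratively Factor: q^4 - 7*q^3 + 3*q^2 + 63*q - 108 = (q - 3)*(q^3 - 4*q^2 - 9*q + 36) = (q - 3)^2*(q^2 - q - 12) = (q - 3)^2*(q + 3)*(q - 4)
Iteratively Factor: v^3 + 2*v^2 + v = (v + 1)*(v^2 + v) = v*(v + 1)*(v + 1)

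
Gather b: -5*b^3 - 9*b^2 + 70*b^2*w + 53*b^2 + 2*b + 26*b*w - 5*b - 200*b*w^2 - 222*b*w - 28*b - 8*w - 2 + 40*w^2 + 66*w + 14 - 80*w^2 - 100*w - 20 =-5*b^3 + b^2*(70*w + 44) + b*(-200*w^2 - 196*w - 31) - 40*w^2 - 42*w - 8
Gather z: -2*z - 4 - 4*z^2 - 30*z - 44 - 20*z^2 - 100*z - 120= -24*z^2 - 132*z - 168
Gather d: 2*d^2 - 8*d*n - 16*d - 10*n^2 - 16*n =2*d^2 + d*(-8*n - 16) - 10*n^2 - 16*n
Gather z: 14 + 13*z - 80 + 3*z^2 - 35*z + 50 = 3*z^2 - 22*z - 16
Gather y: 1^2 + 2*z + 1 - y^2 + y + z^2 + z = -y^2 + y + z^2 + 3*z + 2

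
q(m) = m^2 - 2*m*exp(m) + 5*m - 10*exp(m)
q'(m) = -2*m*exp(m) + 2*m - 12*exp(m) + 5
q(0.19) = -11.57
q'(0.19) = -9.59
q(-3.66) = -4.97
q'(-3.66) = -2.44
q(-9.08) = 37.05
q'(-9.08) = -13.16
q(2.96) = -283.66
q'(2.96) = -334.90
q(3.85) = -797.70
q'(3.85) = -913.06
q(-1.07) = -6.90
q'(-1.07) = -0.52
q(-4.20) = -3.38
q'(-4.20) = -3.45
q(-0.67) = -7.33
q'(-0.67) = -1.79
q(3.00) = -297.37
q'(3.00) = -350.54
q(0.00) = -10.00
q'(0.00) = -7.00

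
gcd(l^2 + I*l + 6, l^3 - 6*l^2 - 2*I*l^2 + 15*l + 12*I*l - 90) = l + 3*I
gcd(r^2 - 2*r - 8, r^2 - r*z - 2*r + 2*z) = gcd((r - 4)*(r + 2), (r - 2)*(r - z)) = 1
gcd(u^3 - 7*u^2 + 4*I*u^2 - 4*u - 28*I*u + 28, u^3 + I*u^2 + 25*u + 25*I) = 1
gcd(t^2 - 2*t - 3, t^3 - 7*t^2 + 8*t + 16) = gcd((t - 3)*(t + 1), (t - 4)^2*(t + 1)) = t + 1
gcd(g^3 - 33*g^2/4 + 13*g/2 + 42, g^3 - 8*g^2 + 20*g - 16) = g - 4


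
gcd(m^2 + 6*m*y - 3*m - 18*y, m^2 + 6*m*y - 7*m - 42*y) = m + 6*y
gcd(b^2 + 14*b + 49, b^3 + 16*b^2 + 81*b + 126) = b + 7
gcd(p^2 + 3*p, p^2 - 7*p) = p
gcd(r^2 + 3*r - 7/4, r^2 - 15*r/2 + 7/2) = r - 1/2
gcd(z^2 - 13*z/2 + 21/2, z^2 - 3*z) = z - 3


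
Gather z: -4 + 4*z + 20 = 4*z + 16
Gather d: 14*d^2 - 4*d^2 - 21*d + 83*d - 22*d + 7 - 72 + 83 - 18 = 10*d^2 + 40*d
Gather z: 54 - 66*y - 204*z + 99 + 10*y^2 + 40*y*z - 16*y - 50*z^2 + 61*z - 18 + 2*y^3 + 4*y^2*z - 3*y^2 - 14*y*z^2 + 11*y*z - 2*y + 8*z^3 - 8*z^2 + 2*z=2*y^3 + 7*y^2 - 84*y + 8*z^3 + z^2*(-14*y - 58) + z*(4*y^2 + 51*y - 141) + 135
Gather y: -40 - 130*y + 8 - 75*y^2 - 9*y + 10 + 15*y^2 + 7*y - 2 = -60*y^2 - 132*y - 24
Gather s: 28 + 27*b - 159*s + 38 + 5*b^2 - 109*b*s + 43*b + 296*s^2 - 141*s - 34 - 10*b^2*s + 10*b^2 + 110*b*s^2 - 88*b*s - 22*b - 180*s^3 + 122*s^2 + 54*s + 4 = 15*b^2 + 48*b - 180*s^3 + s^2*(110*b + 418) + s*(-10*b^2 - 197*b - 246) + 36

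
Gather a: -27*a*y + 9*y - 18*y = -27*a*y - 9*y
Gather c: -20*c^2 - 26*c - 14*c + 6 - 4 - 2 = -20*c^2 - 40*c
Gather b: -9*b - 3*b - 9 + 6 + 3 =-12*b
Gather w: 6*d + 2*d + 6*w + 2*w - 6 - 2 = 8*d + 8*w - 8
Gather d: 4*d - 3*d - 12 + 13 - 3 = d - 2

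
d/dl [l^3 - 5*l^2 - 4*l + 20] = 3*l^2 - 10*l - 4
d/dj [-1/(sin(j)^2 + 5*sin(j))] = (2*sin(j) + 5)*cos(j)/((sin(j) + 5)^2*sin(j)^2)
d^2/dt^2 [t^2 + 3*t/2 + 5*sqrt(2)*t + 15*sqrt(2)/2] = 2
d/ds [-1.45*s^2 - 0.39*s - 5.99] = -2.9*s - 0.39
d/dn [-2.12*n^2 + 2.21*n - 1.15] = 2.21 - 4.24*n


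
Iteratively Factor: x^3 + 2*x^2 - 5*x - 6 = (x - 2)*(x^2 + 4*x + 3) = (x - 2)*(x + 3)*(x + 1)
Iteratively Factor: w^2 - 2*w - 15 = (w + 3)*(w - 5)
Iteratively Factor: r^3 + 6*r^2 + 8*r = (r + 2)*(r^2 + 4*r) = (r + 2)*(r + 4)*(r)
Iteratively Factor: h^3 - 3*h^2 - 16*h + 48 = (h - 3)*(h^2 - 16) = (h - 3)*(h + 4)*(h - 4)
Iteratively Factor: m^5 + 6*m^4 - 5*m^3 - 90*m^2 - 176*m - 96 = (m + 2)*(m^4 + 4*m^3 - 13*m^2 - 64*m - 48) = (m - 4)*(m + 2)*(m^3 + 8*m^2 + 19*m + 12) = (m - 4)*(m + 2)*(m + 3)*(m^2 + 5*m + 4) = (m - 4)*(m + 2)*(m + 3)*(m + 4)*(m + 1)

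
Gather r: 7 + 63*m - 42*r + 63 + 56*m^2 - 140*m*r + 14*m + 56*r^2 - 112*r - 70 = 56*m^2 + 77*m + 56*r^2 + r*(-140*m - 154)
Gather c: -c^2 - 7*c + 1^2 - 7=-c^2 - 7*c - 6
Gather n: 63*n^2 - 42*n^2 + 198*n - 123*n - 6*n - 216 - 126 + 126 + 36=21*n^2 + 69*n - 180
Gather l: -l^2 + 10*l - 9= -l^2 + 10*l - 9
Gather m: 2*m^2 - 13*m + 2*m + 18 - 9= 2*m^2 - 11*m + 9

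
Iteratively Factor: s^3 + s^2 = (s)*(s^2 + s) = s*(s + 1)*(s)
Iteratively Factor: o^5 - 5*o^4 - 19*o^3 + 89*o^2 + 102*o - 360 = (o + 3)*(o^4 - 8*o^3 + 5*o^2 + 74*o - 120) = (o - 4)*(o + 3)*(o^3 - 4*o^2 - 11*o + 30) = (o - 5)*(o - 4)*(o + 3)*(o^2 + o - 6) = (o - 5)*(o - 4)*(o - 2)*(o + 3)*(o + 3)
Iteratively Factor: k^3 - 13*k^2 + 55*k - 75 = (k - 5)*(k^2 - 8*k + 15) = (k - 5)^2*(k - 3)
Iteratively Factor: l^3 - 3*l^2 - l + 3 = (l - 3)*(l^2 - 1) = (l - 3)*(l - 1)*(l + 1)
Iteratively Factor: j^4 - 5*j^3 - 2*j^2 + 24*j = (j - 4)*(j^3 - j^2 - 6*j) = (j - 4)*(j - 3)*(j^2 + 2*j) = j*(j - 4)*(j - 3)*(j + 2)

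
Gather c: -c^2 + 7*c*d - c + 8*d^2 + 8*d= -c^2 + c*(7*d - 1) + 8*d^2 + 8*d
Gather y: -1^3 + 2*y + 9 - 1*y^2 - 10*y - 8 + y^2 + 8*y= 0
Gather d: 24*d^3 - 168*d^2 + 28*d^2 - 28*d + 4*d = 24*d^3 - 140*d^2 - 24*d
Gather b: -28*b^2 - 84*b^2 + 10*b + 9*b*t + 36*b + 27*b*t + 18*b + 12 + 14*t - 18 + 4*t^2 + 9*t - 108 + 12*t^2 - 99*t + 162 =-112*b^2 + b*(36*t + 64) + 16*t^2 - 76*t + 48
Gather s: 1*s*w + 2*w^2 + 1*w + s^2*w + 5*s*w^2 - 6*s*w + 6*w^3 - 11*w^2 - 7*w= s^2*w + s*(5*w^2 - 5*w) + 6*w^3 - 9*w^2 - 6*w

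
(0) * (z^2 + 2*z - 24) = 0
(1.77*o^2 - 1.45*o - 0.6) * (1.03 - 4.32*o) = -7.6464*o^3 + 8.0871*o^2 + 1.0985*o - 0.618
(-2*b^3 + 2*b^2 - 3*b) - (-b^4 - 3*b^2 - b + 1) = b^4 - 2*b^3 + 5*b^2 - 2*b - 1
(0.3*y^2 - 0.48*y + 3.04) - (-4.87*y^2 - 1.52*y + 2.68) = 5.17*y^2 + 1.04*y + 0.36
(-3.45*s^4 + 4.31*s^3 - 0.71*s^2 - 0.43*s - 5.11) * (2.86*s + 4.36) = -9.867*s^5 - 2.7154*s^4 + 16.761*s^3 - 4.3254*s^2 - 16.4894*s - 22.2796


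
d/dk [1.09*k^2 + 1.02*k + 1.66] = 2.18*k + 1.02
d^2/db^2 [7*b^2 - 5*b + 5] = 14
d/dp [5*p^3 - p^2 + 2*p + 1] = 15*p^2 - 2*p + 2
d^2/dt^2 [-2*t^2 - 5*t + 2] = -4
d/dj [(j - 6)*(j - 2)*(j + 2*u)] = 3*j^2 + 4*j*u - 16*j - 16*u + 12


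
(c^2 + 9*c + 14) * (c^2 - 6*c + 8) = c^4 + 3*c^3 - 32*c^2 - 12*c + 112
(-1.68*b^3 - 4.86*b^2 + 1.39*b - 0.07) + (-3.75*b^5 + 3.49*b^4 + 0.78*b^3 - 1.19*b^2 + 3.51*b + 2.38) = -3.75*b^5 + 3.49*b^4 - 0.9*b^3 - 6.05*b^2 + 4.9*b + 2.31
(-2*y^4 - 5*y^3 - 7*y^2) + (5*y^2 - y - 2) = -2*y^4 - 5*y^3 - 2*y^2 - y - 2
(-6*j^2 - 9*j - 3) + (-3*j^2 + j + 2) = -9*j^2 - 8*j - 1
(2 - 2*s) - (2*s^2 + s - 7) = -2*s^2 - 3*s + 9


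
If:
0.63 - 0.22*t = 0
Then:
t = 2.86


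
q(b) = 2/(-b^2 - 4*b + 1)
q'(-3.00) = -0.25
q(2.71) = -0.12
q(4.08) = -0.06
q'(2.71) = 0.06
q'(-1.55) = 0.08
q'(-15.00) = 0.00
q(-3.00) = 0.50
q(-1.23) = 0.45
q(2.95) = -0.10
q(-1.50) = 0.42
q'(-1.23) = 0.16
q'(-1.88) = 0.02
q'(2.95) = 0.05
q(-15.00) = -0.01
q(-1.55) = 0.42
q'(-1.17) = 0.18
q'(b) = 2*(2*b + 4)/(-b^2 - 4*b + 1)^2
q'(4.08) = 0.02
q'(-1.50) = 0.09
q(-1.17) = 0.46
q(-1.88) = 0.40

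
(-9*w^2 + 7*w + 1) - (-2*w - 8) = -9*w^2 + 9*w + 9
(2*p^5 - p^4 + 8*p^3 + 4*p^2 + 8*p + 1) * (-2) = -4*p^5 + 2*p^4 - 16*p^3 - 8*p^2 - 16*p - 2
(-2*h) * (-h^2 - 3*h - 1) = 2*h^3 + 6*h^2 + 2*h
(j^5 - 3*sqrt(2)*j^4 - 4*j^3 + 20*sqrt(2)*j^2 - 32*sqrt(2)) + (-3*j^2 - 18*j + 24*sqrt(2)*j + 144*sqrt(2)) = j^5 - 3*sqrt(2)*j^4 - 4*j^3 - 3*j^2 + 20*sqrt(2)*j^2 - 18*j + 24*sqrt(2)*j + 112*sqrt(2)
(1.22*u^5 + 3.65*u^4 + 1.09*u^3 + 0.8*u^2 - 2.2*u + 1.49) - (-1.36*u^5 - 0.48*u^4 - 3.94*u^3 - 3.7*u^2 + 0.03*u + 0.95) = 2.58*u^5 + 4.13*u^4 + 5.03*u^3 + 4.5*u^2 - 2.23*u + 0.54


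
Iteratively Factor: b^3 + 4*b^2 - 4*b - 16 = (b + 4)*(b^2 - 4) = (b - 2)*(b + 4)*(b + 2)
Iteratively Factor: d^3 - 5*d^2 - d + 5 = (d - 1)*(d^2 - 4*d - 5) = (d - 5)*(d - 1)*(d + 1)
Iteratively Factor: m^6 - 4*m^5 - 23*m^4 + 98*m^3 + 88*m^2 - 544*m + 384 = (m - 4)*(m^5 - 23*m^3 + 6*m^2 + 112*m - 96) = (m - 4)*(m - 1)*(m^4 + m^3 - 22*m^2 - 16*m + 96) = (m - 4)^2*(m - 1)*(m^3 + 5*m^2 - 2*m - 24) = (m - 4)^2*(m - 1)*(m + 4)*(m^2 + m - 6) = (m - 4)^2*(m - 2)*(m - 1)*(m + 4)*(m + 3)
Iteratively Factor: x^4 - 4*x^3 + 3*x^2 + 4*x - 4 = (x - 2)*(x^3 - 2*x^2 - x + 2) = (x - 2)*(x - 1)*(x^2 - x - 2) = (x - 2)^2*(x - 1)*(x + 1)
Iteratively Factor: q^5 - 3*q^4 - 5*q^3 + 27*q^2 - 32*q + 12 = (q - 2)*(q^4 - q^3 - 7*q^2 + 13*q - 6) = (q - 2)*(q - 1)*(q^3 - 7*q + 6) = (q - 2)*(q - 1)^2*(q^2 + q - 6) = (q - 2)^2*(q - 1)^2*(q + 3)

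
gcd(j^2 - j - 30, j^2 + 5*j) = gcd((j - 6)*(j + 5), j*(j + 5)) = j + 5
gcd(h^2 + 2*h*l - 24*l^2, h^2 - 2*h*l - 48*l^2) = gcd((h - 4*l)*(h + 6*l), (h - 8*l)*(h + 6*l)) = h + 6*l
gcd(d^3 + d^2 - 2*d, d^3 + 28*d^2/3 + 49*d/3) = d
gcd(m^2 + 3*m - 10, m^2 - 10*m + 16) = m - 2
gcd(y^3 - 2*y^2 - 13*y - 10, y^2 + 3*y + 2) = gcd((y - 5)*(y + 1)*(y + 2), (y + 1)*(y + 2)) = y^2 + 3*y + 2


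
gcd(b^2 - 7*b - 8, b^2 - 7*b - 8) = b^2 - 7*b - 8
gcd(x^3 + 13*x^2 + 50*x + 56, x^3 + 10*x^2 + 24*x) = x + 4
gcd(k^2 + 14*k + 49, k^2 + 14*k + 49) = k^2 + 14*k + 49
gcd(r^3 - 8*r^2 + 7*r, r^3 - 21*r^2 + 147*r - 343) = r - 7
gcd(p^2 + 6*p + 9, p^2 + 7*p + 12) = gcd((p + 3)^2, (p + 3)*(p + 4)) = p + 3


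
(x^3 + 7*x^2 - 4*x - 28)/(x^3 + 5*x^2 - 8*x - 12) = (x^2 + 9*x + 14)/(x^2 + 7*x + 6)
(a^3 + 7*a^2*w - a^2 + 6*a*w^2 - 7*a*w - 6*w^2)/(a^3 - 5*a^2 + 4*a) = (a^2 + 7*a*w + 6*w^2)/(a*(a - 4))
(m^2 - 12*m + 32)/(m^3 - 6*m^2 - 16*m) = (m - 4)/(m*(m + 2))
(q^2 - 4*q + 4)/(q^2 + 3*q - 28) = (q^2 - 4*q + 4)/(q^2 + 3*q - 28)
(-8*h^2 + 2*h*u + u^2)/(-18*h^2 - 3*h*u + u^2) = (8*h^2 - 2*h*u - u^2)/(18*h^2 + 3*h*u - u^2)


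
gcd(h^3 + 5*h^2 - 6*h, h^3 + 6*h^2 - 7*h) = h^2 - h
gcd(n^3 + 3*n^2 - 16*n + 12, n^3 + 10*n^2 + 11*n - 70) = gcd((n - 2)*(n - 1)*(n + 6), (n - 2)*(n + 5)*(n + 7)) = n - 2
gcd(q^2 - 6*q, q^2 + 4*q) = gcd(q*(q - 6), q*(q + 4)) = q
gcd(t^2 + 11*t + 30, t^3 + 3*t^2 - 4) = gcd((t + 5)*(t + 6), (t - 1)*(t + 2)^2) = 1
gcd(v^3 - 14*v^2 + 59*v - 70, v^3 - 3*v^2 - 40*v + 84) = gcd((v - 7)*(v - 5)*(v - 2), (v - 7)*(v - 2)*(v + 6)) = v^2 - 9*v + 14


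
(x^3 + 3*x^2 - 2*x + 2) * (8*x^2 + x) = 8*x^5 + 25*x^4 - 13*x^3 + 14*x^2 + 2*x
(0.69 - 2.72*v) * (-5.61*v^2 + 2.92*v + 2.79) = 15.2592*v^3 - 11.8133*v^2 - 5.574*v + 1.9251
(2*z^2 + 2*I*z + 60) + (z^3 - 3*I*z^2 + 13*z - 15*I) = z^3 + 2*z^2 - 3*I*z^2 + 13*z + 2*I*z + 60 - 15*I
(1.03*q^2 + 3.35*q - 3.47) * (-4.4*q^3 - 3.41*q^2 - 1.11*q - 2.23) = -4.532*q^5 - 18.2523*q^4 + 2.7012*q^3 + 5.8173*q^2 - 3.6188*q + 7.7381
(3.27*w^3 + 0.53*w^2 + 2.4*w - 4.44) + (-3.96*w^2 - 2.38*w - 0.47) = 3.27*w^3 - 3.43*w^2 + 0.02*w - 4.91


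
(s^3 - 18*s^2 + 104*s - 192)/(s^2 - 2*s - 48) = (s^2 - 10*s + 24)/(s + 6)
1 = 1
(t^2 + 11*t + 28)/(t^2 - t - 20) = (t + 7)/(t - 5)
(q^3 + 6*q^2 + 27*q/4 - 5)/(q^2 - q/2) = q + 13/2 + 10/q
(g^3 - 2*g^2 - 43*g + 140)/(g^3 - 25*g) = (g^2 + 3*g - 28)/(g*(g + 5))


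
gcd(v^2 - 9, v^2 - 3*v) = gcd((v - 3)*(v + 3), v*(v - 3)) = v - 3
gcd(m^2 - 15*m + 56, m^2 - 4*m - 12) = 1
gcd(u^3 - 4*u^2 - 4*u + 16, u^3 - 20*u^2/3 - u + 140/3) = u - 4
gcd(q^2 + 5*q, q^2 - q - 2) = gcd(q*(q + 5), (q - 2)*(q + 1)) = 1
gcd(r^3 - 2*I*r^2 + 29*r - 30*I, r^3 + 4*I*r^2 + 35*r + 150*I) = r^2 - I*r + 30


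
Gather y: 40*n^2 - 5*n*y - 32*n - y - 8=40*n^2 - 32*n + y*(-5*n - 1) - 8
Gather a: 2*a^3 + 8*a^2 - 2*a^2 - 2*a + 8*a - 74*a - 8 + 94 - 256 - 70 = 2*a^3 + 6*a^2 - 68*a - 240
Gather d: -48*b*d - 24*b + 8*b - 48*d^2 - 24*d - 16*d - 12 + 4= -16*b - 48*d^2 + d*(-48*b - 40) - 8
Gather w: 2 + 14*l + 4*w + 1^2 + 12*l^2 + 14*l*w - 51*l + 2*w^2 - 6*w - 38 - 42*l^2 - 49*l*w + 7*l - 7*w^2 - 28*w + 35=-30*l^2 - 30*l - 5*w^2 + w*(-35*l - 30)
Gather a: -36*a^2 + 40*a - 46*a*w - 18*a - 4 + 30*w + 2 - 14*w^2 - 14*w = -36*a^2 + a*(22 - 46*w) - 14*w^2 + 16*w - 2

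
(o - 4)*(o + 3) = o^2 - o - 12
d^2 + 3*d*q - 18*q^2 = (d - 3*q)*(d + 6*q)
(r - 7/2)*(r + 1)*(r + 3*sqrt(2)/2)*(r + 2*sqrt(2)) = r^4 - 5*r^3/2 + 7*sqrt(2)*r^3/2 - 35*sqrt(2)*r^2/4 + 5*r^2/2 - 49*sqrt(2)*r/4 - 15*r - 21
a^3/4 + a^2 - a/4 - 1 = (a/4 + 1)*(a - 1)*(a + 1)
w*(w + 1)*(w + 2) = w^3 + 3*w^2 + 2*w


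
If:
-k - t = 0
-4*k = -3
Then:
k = 3/4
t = -3/4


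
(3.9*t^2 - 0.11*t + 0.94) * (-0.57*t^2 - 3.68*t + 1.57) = -2.223*t^4 - 14.2893*t^3 + 5.992*t^2 - 3.6319*t + 1.4758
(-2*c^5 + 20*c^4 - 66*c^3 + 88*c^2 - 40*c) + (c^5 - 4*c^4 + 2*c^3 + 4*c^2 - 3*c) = -c^5 + 16*c^4 - 64*c^3 + 92*c^2 - 43*c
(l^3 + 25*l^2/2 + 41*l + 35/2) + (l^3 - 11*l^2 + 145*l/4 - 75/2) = 2*l^3 + 3*l^2/2 + 309*l/4 - 20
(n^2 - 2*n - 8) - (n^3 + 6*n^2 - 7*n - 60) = -n^3 - 5*n^2 + 5*n + 52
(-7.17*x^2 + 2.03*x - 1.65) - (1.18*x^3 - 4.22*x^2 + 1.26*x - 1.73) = -1.18*x^3 - 2.95*x^2 + 0.77*x + 0.0800000000000001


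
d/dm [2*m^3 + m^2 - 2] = 2*m*(3*m + 1)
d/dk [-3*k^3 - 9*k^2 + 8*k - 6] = -9*k^2 - 18*k + 8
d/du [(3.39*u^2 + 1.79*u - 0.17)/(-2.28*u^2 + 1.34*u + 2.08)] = (8.6238*u^2 + 13.3272*u + 3.951)/(5.1984*u^4 - 6.1104*u^3 - 7.6892*u^2 + 5.5744*u + 4.3264)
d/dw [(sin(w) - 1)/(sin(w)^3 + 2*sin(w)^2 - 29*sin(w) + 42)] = (-2*sin(w)^3 + sin(w)^2 + 4*sin(w) + 13)*cos(w)/(sin(w)^3 + 2*sin(w)^2 - 29*sin(w) + 42)^2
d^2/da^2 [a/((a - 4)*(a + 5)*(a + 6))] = 6*(a^5 + 7*a^4 + 21*a^3 + 240*a^2 + 840*a - 560)/(a^9 + 21*a^8 + 105*a^7 - 605*a^6 - 6510*a^5 - 3444*a^4 + 111016*a^3 + 231840*a^2 - 604800*a - 1728000)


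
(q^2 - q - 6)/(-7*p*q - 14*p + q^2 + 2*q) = (3 - q)/(7*p - q)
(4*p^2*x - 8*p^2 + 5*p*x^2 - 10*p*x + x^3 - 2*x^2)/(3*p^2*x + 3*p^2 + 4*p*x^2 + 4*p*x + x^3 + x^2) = (4*p*x - 8*p + x^2 - 2*x)/(3*p*x + 3*p + x^2 + x)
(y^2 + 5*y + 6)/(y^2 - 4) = (y + 3)/(y - 2)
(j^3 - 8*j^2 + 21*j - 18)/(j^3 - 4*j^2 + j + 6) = (j - 3)/(j + 1)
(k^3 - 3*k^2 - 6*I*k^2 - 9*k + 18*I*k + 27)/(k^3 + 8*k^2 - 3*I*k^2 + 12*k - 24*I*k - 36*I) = (k^2 - 3*k*(1 + I) + 9*I)/(k^2 + 8*k + 12)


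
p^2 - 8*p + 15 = (p - 5)*(p - 3)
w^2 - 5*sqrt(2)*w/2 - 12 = (w - 4*sqrt(2))*(w + 3*sqrt(2)/2)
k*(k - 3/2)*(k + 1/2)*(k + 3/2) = k^4 + k^3/2 - 9*k^2/4 - 9*k/8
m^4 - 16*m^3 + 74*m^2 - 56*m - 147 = (m - 7)^2*(m - 3)*(m + 1)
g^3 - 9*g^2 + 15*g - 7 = (g - 7)*(g - 1)^2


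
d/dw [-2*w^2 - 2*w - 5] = -4*w - 2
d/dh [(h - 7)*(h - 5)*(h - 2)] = 3*h^2 - 28*h + 59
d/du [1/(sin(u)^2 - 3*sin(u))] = (3 - 2*sin(u))*cos(u)/((sin(u) - 3)^2*sin(u)^2)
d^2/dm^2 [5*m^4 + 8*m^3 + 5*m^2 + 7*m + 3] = 60*m^2 + 48*m + 10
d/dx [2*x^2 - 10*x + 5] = 4*x - 10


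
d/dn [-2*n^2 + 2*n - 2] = 2 - 4*n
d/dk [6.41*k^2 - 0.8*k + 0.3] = 12.82*k - 0.8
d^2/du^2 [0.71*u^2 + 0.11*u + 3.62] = 1.42000000000000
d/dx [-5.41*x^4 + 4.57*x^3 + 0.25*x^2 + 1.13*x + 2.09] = -21.64*x^3 + 13.71*x^2 + 0.5*x + 1.13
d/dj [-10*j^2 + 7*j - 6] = 7 - 20*j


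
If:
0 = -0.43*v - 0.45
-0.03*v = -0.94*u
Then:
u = -0.03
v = -1.05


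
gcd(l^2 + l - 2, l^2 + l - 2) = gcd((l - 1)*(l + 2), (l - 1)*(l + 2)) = l^2 + l - 2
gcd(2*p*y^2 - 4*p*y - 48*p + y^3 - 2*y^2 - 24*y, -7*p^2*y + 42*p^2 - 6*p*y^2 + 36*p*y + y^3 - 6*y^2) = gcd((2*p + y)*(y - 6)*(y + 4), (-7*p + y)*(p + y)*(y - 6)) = y - 6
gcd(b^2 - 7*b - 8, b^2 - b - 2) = b + 1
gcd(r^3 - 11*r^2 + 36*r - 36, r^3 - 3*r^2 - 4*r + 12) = r^2 - 5*r + 6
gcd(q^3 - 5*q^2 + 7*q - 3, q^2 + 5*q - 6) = q - 1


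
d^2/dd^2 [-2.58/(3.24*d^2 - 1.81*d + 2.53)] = (54.167616*d^2 - 30.260304*d - 2.58*(6.48*d - 1.81)*(12.96*d - 3.62) + 42.297552)/(3.24*d^2 - 1.81*d + 2.53)^3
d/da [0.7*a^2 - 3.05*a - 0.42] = 1.4*a - 3.05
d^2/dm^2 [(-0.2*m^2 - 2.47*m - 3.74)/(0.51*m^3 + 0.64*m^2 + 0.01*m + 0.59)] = (-0.10404*m^6 - 3.854682*m^5 - 16.504416*m^4 - 20.684926*m^3 + 0.0659279999999978*m^2 + 12.204612*m + 2.713606)/(0.132651*m^9 + 0.499392*m^8 + 0.634491*m^7 + 0.742105*m^6 + 1.167897*m^5 + 0.743238*m^4 + 0.55525*m^3 + 0.668529*m^2 + 0.010443*m + 0.205379)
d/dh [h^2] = 2*h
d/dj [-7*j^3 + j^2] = j*(2 - 21*j)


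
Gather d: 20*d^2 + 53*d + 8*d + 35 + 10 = 20*d^2 + 61*d + 45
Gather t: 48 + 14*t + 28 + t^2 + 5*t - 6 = t^2 + 19*t + 70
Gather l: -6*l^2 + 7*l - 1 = -6*l^2 + 7*l - 1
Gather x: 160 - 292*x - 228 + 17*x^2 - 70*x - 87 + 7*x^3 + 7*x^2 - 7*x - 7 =7*x^3 + 24*x^2 - 369*x - 162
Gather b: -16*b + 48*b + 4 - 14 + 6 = 32*b - 4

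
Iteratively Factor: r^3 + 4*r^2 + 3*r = (r)*(r^2 + 4*r + 3) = r*(r + 3)*(r + 1)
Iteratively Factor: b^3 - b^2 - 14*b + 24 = (b + 4)*(b^2 - 5*b + 6) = (b - 3)*(b + 4)*(b - 2)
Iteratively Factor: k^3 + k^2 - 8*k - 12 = (k + 2)*(k^2 - k - 6) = (k - 3)*(k + 2)*(k + 2)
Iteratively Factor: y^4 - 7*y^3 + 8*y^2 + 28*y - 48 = (y + 2)*(y^3 - 9*y^2 + 26*y - 24) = (y - 3)*(y + 2)*(y^2 - 6*y + 8) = (y - 3)*(y - 2)*(y + 2)*(y - 4)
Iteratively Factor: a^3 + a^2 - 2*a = (a - 1)*(a^2 + 2*a) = a*(a - 1)*(a + 2)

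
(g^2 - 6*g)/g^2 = (g - 6)/g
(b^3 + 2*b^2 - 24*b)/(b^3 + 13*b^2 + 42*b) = (b - 4)/(b + 7)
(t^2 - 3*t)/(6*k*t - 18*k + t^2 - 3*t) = t/(6*k + t)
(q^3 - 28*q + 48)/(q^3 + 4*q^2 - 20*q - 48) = (q - 2)/(q + 2)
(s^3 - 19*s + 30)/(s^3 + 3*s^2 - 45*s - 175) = (s^2 - 5*s + 6)/(s^2 - 2*s - 35)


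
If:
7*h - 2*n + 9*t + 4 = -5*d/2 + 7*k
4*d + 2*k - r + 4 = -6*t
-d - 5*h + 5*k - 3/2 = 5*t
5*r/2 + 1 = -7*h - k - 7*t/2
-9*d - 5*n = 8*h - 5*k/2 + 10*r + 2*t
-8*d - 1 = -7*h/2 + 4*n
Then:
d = -38216/134109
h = 7744/134109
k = -32741/268218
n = 66241/178812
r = 10607/134109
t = -56704/134109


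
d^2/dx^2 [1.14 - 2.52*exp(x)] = -2.52*exp(x)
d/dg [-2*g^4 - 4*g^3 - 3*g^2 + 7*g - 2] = -8*g^3 - 12*g^2 - 6*g + 7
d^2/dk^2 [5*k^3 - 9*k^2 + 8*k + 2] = 30*k - 18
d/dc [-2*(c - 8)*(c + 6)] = 4 - 4*c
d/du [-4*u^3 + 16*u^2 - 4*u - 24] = -12*u^2 + 32*u - 4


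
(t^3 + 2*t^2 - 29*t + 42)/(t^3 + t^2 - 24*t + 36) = (t + 7)/(t + 6)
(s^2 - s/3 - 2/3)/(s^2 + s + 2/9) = 3*(s - 1)/(3*s + 1)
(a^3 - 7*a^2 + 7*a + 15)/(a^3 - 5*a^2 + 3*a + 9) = (a - 5)/(a - 3)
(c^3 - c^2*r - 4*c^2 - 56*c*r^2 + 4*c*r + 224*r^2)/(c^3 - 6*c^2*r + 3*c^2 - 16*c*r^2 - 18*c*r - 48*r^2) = (c^2 + 7*c*r - 4*c - 28*r)/(c^2 + 2*c*r + 3*c + 6*r)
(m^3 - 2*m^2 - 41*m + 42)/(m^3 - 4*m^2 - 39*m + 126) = (m - 1)/(m - 3)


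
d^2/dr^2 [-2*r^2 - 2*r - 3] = -4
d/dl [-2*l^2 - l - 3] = -4*l - 1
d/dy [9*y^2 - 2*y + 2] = 18*y - 2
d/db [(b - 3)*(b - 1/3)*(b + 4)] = 3*b^2 + 4*b/3 - 37/3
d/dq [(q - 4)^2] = 2*q - 8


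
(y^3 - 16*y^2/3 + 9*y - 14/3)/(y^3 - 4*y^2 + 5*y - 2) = (y - 7/3)/(y - 1)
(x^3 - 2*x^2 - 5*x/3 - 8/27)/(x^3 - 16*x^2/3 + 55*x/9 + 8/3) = (x + 1/3)/(x - 3)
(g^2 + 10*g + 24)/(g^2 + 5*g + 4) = (g + 6)/(g + 1)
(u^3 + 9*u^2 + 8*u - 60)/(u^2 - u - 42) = (u^2 + 3*u - 10)/(u - 7)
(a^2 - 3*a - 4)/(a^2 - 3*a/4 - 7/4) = 4*(a - 4)/(4*a - 7)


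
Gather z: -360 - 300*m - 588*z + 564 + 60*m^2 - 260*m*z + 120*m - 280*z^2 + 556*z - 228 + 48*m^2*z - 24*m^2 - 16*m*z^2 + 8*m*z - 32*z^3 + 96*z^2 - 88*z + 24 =36*m^2 - 180*m - 32*z^3 + z^2*(-16*m - 184) + z*(48*m^2 - 252*m - 120)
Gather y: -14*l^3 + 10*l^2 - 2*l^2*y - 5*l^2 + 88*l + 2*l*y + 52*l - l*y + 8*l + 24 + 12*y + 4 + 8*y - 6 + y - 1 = -14*l^3 + 5*l^2 + 148*l + y*(-2*l^2 + l + 21) + 21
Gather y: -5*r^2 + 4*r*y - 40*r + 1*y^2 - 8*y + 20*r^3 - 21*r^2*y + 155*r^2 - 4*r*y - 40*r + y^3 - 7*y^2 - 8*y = 20*r^3 + 150*r^2 - 80*r + y^3 - 6*y^2 + y*(-21*r^2 - 16)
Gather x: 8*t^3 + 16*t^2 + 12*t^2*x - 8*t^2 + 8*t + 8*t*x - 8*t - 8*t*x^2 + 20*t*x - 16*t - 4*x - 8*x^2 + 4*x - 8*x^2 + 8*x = 8*t^3 + 8*t^2 - 16*t + x^2*(-8*t - 16) + x*(12*t^2 + 28*t + 8)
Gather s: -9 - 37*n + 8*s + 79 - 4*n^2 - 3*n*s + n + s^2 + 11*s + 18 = -4*n^2 - 36*n + s^2 + s*(19 - 3*n) + 88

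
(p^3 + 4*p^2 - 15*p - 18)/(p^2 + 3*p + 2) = (p^2 + 3*p - 18)/(p + 2)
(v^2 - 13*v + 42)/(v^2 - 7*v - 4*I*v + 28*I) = (v - 6)/(v - 4*I)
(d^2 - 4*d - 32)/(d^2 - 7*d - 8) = (d + 4)/(d + 1)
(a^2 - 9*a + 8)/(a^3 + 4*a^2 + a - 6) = (a - 8)/(a^2 + 5*a + 6)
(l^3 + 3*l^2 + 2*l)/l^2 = l + 3 + 2/l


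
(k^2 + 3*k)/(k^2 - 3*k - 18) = k/(k - 6)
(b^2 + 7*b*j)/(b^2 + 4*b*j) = (b + 7*j)/(b + 4*j)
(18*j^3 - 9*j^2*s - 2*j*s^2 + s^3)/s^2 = 18*j^3/s^2 - 9*j^2/s - 2*j + s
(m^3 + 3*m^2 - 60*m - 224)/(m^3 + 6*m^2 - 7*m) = (m^2 - 4*m - 32)/(m*(m - 1))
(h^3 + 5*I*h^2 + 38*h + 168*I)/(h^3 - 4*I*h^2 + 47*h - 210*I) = (h + 4*I)/(h - 5*I)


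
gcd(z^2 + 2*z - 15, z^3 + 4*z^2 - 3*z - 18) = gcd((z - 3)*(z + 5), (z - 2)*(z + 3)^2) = 1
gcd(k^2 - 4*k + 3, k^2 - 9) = k - 3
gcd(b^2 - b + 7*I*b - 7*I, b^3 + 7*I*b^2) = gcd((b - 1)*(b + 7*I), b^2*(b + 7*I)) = b + 7*I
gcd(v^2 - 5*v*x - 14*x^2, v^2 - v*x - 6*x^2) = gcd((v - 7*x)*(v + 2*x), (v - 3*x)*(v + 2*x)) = v + 2*x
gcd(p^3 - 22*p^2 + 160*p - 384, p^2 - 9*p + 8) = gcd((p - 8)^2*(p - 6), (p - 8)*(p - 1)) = p - 8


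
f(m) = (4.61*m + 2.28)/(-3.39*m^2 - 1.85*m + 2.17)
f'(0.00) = 3.02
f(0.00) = 1.05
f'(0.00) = 3.02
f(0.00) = 1.05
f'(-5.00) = 0.06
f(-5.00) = 0.28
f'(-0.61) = 2.56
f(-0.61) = -0.26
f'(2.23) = 0.36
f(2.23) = -0.67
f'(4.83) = 0.06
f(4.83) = -0.29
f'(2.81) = 0.20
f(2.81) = -0.51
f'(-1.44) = 5.06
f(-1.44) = 1.99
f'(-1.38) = 7.54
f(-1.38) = 2.36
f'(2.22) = 0.36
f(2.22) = -0.67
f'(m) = (4.61*m + 2.28)*(6.78*m + 1.85)/(-3.39*m^2 - 1.85*m + 2.17)^2 + 4.61/(-3.39*m^2 - 1.85*m + 2.17)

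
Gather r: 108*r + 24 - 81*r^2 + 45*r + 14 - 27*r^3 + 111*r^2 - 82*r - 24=-27*r^3 + 30*r^2 + 71*r + 14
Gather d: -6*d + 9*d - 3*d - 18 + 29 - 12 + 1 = 0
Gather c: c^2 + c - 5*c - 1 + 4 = c^2 - 4*c + 3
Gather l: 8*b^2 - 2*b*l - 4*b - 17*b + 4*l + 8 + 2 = 8*b^2 - 21*b + l*(4 - 2*b) + 10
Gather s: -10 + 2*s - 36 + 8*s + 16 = 10*s - 30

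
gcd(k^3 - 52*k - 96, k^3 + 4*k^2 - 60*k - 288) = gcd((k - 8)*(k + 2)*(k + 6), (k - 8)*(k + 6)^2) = k^2 - 2*k - 48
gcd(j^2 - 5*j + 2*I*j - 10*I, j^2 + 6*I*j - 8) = j + 2*I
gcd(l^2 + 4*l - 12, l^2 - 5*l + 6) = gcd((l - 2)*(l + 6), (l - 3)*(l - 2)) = l - 2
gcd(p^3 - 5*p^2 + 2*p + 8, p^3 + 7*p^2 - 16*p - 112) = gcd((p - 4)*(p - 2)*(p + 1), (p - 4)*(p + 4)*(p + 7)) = p - 4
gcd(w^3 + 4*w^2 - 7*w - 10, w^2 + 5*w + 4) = w + 1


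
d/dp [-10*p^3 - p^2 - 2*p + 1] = -30*p^2 - 2*p - 2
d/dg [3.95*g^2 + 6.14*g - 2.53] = 7.9*g + 6.14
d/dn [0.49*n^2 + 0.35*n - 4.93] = 0.98*n + 0.35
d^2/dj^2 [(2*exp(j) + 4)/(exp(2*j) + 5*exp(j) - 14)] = 2*(exp(4*j) + 3*exp(3*j) + 114*exp(2*j) + 232*exp(j) + 336)*exp(j)/(exp(6*j) + 15*exp(5*j) + 33*exp(4*j) - 295*exp(3*j) - 462*exp(2*j) + 2940*exp(j) - 2744)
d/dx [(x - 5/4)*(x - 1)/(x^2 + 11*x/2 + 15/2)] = (31*x^2 + 50*x - 95)/(4*x^4 + 44*x^3 + 181*x^2 + 330*x + 225)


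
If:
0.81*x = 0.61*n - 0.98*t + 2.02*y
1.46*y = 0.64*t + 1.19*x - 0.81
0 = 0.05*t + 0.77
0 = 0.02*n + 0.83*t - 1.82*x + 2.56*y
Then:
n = -181.13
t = -15.40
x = 131.70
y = 100.03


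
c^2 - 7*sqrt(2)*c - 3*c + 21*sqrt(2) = (c - 3)*(c - 7*sqrt(2))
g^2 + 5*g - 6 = (g - 1)*(g + 6)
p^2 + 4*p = p*(p + 4)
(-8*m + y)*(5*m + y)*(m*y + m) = -40*m^3*y - 40*m^3 - 3*m^2*y^2 - 3*m^2*y + m*y^3 + m*y^2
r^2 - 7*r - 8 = (r - 8)*(r + 1)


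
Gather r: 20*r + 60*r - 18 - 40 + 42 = 80*r - 16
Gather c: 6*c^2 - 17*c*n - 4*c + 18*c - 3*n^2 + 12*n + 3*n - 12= 6*c^2 + c*(14 - 17*n) - 3*n^2 + 15*n - 12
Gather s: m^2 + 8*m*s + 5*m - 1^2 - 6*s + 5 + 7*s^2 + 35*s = m^2 + 5*m + 7*s^2 + s*(8*m + 29) + 4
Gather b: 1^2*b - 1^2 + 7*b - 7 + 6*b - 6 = 14*b - 14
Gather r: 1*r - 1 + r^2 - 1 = r^2 + r - 2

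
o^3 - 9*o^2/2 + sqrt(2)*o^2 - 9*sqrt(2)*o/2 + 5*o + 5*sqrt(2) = (o - 5/2)*(o - 2)*(o + sqrt(2))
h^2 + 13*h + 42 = (h + 6)*(h + 7)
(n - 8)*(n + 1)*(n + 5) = n^3 - 2*n^2 - 43*n - 40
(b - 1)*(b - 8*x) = b^2 - 8*b*x - b + 8*x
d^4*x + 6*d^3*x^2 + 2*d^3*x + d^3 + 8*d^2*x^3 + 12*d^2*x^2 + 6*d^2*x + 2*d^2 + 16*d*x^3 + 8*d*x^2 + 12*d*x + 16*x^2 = (d + 2)*(d + 2*x)*(d + 4*x)*(d*x + 1)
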